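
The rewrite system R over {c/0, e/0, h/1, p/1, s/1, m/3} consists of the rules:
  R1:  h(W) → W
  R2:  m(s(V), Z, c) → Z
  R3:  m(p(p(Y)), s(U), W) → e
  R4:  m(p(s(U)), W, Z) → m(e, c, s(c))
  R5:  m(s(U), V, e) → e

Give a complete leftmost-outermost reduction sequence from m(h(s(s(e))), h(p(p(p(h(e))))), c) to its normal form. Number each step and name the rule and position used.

1. m(h(s(s(e))), h(p(p(p(h(e))))), c)  →  m(s(s(e)), h(p(p(p(h(e))))), c)   [R1 at 1]
2. m(s(s(e)), h(p(p(p(h(e))))), c)  →  h(p(p(p(h(e)))))   [R2 at ε]
3. h(p(p(p(h(e)))))  →  p(p(p(h(e))))   [R1 at ε]
4. p(p(p(h(e))))  →  p(p(p(e)))   [R1 at 1.1.1]

p(p(p(e)))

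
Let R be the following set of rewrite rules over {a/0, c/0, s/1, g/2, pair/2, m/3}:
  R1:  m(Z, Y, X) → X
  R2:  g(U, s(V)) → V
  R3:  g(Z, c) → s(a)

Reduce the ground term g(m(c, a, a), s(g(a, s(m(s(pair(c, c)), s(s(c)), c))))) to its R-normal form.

1. g(m(c, a, a), s(g(a, s(m(s(pair(c, c)), s(s(c)), c)))))  →  g(a, s(m(s(pair(c, c)), s(s(c)), c)))   [R2 at ε]
2. g(a, s(m(s(pair(c, c)), s(s(c)), c)))  →  m(s(pair(c, c)), s(s(c)), c)   [R2 at ε]
3. m(s(pair(c, c)), s(s(c)), c)  →  c   [R1 at ε]

c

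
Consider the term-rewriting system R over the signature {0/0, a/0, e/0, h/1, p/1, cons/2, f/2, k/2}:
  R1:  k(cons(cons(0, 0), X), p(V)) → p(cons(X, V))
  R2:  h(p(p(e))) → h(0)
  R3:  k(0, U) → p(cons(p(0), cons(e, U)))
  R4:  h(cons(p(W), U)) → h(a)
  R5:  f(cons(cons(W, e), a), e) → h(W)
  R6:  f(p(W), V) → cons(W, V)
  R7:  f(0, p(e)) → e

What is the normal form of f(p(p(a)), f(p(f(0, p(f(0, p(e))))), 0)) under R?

1. f(p(p(a)), f(p(f(0, p(f(0, p(e))))), 0))  →  cons(p(a), f(p(f(0, p(f(0, p(e))))), 0))   [R6 at ε]
2. cons(p(a), f(p(f(0, p(f(0, p(e))))), 0))  →  cons(p(a), cons(f(0, p(f(0, p(e)))), 0))   [R6 at 2]
3. cons(p(a), cons(f(0, p(f(0, p(e)))), 0))  →  cons(p(a), cons(f(0, p(e)), 0))   [R7 at 2.1.2.1]
4. cons(p(a), cons(f(0, p(e)), 0))  →  cons(p(a), cons(e, 0))   [R7 at 2.1]

cons(p(a), cons(e, 0))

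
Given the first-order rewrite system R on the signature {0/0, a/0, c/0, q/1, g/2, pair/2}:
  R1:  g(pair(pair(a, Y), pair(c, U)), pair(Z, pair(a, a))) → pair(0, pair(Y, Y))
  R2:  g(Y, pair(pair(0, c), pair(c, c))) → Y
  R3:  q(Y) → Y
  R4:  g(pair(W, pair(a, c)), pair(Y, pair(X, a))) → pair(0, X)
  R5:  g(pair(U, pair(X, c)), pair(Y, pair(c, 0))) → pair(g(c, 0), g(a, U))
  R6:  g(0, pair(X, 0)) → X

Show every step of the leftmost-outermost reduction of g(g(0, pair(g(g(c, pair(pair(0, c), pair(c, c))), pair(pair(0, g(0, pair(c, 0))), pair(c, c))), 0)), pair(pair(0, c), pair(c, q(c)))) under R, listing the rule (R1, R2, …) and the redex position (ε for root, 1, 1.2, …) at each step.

c

1. g(g(0, pair(g(g(c, pair(pair(0, c), pair(c, c))), pair(pair(0, g(0, pair(c, 0))), pair(c, c))), 0)), pair(pair(0, c), pair(c, q(c))))  →  g(g(g(c, pair(pair(0, c), pair(c, c))), pair(pair(0, g(0, pair(c, 0))), pair(c, c))), pair(pair(0, c), pair(c, q(c))))   [R6 at 1]
2. g(g(g(c, pair(pair(0, c), pair(c, c))), pair(pair(0, g(0, pair(c, 0))), pair(c, c))), pair(pair(0, c), pair(c, q(c))))  →  g(g(c, pair(pair(0, g(0, pair(c, 0))), pair(c, c))), pair(pair(0, c), pair(c, q(c))))   [R2 at 1.1]
3. g(g(c, pair(pair(0, g(0, pair(c, 0))), pair(c, c))), pair(pair(0, c), pair(c, q(c))))  →  g(g(c, pair(pair(0, c), pair(c, c))), pair(pair(0, c), pair(c, q(c))))   [R6 at 1.2.1.2]
4. g(g(c, pair(pair(0, c), pair(c, c))), pair(pair(0, c), pair(c, q(c))))  →  g(c, pair(pair(0, c), pair(c, q(c))))   [R2 at 1]
5. g(c, pair(pair(0, c), pair(c, q(c))))  →  g(c, pair(pair(0, c), pair(c, c)))   [R3 at 2.2.2]
6. g(c, pair(pair(0, c), pair(c, c)))  →  c   [R2 at ε]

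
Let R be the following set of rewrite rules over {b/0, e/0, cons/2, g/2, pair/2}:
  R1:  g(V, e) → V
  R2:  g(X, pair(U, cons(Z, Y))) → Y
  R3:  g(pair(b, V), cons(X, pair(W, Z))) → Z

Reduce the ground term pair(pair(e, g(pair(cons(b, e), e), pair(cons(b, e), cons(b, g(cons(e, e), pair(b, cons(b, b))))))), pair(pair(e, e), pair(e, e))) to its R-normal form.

pair(pair(e, b), pair(pair(e, e), pair(e, e)))

1. pair(pair(e, g(pair(cons(b, e), e), pair(cons(b, e), cons(b, g(cons(e, e), pair(b, cons(b, b))))))), pair(pair(e, e), pair(e, e)))  →  pair(pair(e, g(cons(e, e), pair(b, cons(b, b)))), pair(pair(e, e), pair(e, e)))   [R2 at 1.2]
2. pair(pair(e, g(cons(e, e), pair(b, cons(b, b)))), pair(pair(e, e), pair(e, e)))  →  pair(pair(e, b), pair(pair(e, e), pair(e, e)))   [R2 at 1.2]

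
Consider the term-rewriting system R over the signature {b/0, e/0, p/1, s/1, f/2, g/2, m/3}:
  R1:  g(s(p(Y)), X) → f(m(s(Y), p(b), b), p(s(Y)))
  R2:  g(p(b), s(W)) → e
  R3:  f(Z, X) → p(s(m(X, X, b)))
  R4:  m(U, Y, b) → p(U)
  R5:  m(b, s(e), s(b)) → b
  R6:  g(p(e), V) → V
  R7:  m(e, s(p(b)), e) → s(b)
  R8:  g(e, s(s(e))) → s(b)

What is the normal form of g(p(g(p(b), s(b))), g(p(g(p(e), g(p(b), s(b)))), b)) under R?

b

1. g(p(g(p(b), s(b))), g(p(g(p(e), g(p(b), s(b)))), b))  →  g(p(e), g(p(g(p(e), g(p(b), s(b)))), b))   [R2 at 1.1]
2. g(p(e), g(p(g(p(e), g(p(b), s(b)))), b))  →  g(p(g(p(e), g(p(b), s(b)))), b)   [R6 at ε]
3. g(p(g(p(e), g(p(b), s(b)))), b)  →  g(p(g(p(b), s(b))), b)   [R6 at 1.1]
4. g(p(g(p(b), s(b))), b)  →  g(p(e), b)   [R2 at 1.1]
5. g(p(e), b)  →  b   [R6 at ε]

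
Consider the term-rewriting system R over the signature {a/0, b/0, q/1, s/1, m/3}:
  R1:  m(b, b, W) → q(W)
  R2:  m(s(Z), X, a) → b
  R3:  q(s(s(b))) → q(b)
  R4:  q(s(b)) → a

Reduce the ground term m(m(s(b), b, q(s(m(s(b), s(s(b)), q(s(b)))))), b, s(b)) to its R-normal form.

1. m(m(s(b), b, q(s(m(s(b), s(s(b)), q(s(b)))))), b, s(b))  →  m(m(s(b), b, q(s(m(s(b), s(s(b)), a)))), b, s(b))   [R4 at 1.3.1.1.3]
2. m(m(s(b), b, q(s(m(s(b), s(s(b)), a)))), b, s(b))  →  m(m(s(b), b, q(s(b))), b, s(b))   [R2 at 1.3.1.1]
3. m(m(s(b), b, q(s(b))), b, s(b))  →  m(m(s(b), b, a), b, s(b))   [R4 at 1.3]
4. m(m(s(b), b, a), b, s(b))  →  m(b, b, s(b))   [R2 at 1]
5. m(b, b, s(b))  →  q(s(b))   [R1 at ε]
6. q(s(b))  →  a   [R4 at ε]

a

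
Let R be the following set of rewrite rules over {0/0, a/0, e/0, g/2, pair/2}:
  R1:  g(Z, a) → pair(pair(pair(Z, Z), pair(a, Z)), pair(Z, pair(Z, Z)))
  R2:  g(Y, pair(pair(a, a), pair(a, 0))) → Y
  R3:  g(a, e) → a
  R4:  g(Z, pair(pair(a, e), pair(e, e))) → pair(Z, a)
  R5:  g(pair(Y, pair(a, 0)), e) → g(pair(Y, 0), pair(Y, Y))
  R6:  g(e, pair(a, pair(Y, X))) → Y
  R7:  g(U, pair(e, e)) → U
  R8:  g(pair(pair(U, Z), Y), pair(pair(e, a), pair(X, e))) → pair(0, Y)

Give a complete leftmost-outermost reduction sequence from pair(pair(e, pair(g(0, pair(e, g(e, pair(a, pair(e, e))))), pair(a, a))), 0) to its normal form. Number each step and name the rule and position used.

pair(pair(e, pair(0, pair(a, a))), 0)

1. pair(pair(e, pair(g(0, pair(e, g(e, pair(a, pair(e, e))))), pair(a, a))), 0)  →  pair(pair(e, pair(g(0, pair(e, e)), pair(a, a))), 0)   [R6 at 1.2.1.2.2]
2. pair(pair(e, pair(g(0, pair(e, e)), pair(a, a))), 0)  →  pair(pair(e, pair(0, pair(a, a))), 0)   [R7 at 1.2.1]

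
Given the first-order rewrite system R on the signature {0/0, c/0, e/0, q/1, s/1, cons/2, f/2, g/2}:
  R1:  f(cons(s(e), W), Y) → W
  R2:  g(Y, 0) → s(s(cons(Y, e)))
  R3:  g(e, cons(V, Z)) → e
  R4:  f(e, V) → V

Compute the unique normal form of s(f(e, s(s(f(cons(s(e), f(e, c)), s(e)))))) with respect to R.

s(s(s(c)))

1. s(f(e, s(s(f(cons(s(e), f(e, c)), s(e))))))  →  s(s(s(f(cons(s(e), f(e, c)), s(e)))))   [R4 at 1]
2. s(s(s(f(cons(s(e), f(e, c)), s(e)))))  →  s(s(s(f(e, c))))   [R1 at 1.1.1]
3. s(s(s(f(e, c))))  →  s(s(s(c)))   [R4 at 1.1.1]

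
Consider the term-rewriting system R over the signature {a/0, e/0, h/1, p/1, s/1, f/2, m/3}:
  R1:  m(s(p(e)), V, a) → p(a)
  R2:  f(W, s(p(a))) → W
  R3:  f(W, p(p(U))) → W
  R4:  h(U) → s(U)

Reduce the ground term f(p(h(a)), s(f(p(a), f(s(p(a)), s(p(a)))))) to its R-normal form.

p(s(a))

1. f(p(h(a)), s(f(p(a), f(s(p(a)), s(p(a))))))  →  f(p(s(a)), s(f(p(a), f(s(p(a)), s(p(a))))))   [R4 at 1.1]
2. f(p(s(a)), s(f(p(a), f(s(p(a)), s(p(a))))))  →  f(p(s(a)), s(f(p(a), s(p(a)))))   [R2 at 2.1.2]
3. f(p(s(a)), s(f(p(a), s(p(a)))))  →  f(p(s(a)), s(p(a)))   [R2 at 2.1]
4. f(p(s(a)), s(p(a)))  →  p(s(a))   [R2 at ε]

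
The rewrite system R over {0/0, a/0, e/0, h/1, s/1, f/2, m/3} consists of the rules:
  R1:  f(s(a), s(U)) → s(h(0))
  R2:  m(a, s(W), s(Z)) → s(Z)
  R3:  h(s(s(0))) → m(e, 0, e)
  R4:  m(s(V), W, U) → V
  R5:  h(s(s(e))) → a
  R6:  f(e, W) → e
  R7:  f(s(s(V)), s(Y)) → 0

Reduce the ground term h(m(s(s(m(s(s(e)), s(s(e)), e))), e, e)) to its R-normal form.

1. h(m(s(s(m(s(s(e)), s(s(e)), e))), e, e))  →  h(s(m(s(s(e)), s(s(e)), e)))   [R4 at 1]
2. h(s(m(s(s(e)), s(s(e)), e)))  →  h(s(s(e)))   [R4 at 1.1]
3. h(s(s(e)))  →  a   [R5 at ε]

a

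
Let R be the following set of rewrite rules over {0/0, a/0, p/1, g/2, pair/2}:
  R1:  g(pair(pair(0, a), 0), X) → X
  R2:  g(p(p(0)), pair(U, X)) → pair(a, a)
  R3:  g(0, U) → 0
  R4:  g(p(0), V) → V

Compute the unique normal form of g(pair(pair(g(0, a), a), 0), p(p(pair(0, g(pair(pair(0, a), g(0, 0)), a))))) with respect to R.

p(p(pair(0, a)))

1. g(pair(pair(g(0, a), a), 0), p(p(pair(0, g(pair(pair(0, a), g(0, 0)), a)))))  →  g(pair(pair(0, a), 0), p(p(pair(0, g(pair(pair(0, a), g(0, 0)), a)))))   [R3 at 1.1.1]
2. g(pair(pair(0, a), 0), p(p(pair(0, g(pair(pair(0, a), g(0, 0)), a)))))  →  p(p(pair(0, g(pair(pair(0, a), g(0, 0)), a))))   [R1 at ε]
3. p(p(pair(0, g(pair(pair(0, a), g(0, 0)), a))))  →  p(p(pair(0, g(pair(pair(0, a), 0), a))))   [R3 at 1.1.2.1.2]
4. p(p(pair(0, g(pair(pair(0, a), 0), a))))  →  p(p(pair(0, a)))   [R1 at 1.1.2]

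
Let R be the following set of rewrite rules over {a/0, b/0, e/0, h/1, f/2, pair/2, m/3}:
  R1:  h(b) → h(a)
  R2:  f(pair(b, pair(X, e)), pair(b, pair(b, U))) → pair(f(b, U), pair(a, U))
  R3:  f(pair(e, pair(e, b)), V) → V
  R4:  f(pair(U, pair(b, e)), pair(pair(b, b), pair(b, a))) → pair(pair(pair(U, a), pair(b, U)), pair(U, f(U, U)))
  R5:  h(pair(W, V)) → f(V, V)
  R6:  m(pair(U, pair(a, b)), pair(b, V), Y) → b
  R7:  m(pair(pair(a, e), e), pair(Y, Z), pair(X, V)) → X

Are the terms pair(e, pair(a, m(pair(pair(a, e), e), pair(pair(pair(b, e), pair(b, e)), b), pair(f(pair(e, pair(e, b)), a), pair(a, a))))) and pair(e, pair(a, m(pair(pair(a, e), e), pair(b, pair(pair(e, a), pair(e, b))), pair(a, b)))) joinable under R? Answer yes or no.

yes — NF(t₁) = pair(e, pair(a, a)), NF(t₂) = pair(e, pair(a, a))

Reduce t₁ = pair(e, pair(a, m(pair(pair(a, e), e), pair(pair(pair(b, e), pair(b, e)), b), pair(f(pair(e, pair(e, b)), a), pair(a, a))))):
1. pair(e, pair(a, m(pair(pair(a, e), e), pair(pair(pair(b, e), pair(b, e)), b), pair(f(pair(e, pair(e, b)), a), pair(a, a)))))  →  pair(e, pair(a, f(pair(e, pair(e, b)), a)))   [R7 at 2.2]
2. pair(e, pair(a, f(pair(e, pair(e, b)), a)))  →  pair(e, pair(a, a))   [R3 at 2.2]

Reduce t₂ = pair(e, pair(a, m(pair(pair(a, e), e), pair(b, pair(pair(e, a), pair(e, b))), pair(a, b)))):
1. pair(e, pair(a, m(pair(pair(a, e), e), pair(b, pair(pair(e, a), pair(e, b))), pair(a, b))))  →  pair(e, pair(a, a))   [R7 at 2.2]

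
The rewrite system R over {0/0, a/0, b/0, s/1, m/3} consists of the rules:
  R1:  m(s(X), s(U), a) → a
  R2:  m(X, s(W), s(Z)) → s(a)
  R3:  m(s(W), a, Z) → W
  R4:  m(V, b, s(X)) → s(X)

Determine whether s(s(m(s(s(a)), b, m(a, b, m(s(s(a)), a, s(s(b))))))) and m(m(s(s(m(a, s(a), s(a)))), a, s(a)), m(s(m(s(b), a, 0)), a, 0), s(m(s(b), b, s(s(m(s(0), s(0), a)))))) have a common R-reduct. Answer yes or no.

yes — NF(t₁) = s(s(s(a))), NF(t₂) = s(s(s(a)))

Reduce t₁ = s(s(m(s(s(a)), b, m(a, b, m(s(s(a)), a, s(s(b))))))):
1. s(s(m(s(s(a)), b, m(a, b, m(s(s(a)), a, s(s(b)))))))  →  s(s(m(s(s(a)), b, m(a, b, s(a)))))   [R3 at 1.1.3.3]
2. s(s(m(s(s(a)), b, m(a, b, s(a)))))  →  s(s(m(s(s(a)), b, s(a))))   [R4 at 1.1.3]
3. s(s(m(s(s(a)), b, s(a))))  →  s(s(s(a)))   [R4 at 1.1]

Reduce t₂ = m(m(s(s(m(a, s(a), s(a)))), a, s(a)), m(s(m(s(b), a, 0)), a, 0), s(m(s(b), b, s(s(m(s(0), s(0), a)))))):
1. m(m(s(s(m(a, s(a), s(a)))), a, s(a)), m(s(m(s(b), a, 0)), a, 0), s(m(s(b), b, s(s(m(s(0), s(0), a))))))  →  m(s(m(a, s(a), s(a))), m(s(m(s(b), a, 0)), a, 0), s(m(s(b), b, s(s(m(s(0), s(0), a))))))   [R3 at 1]
2. m(s(m(a, s(a), s(a))), m(s(m(s(b), a, 0)), a, 0), s(m(s(b), b, s(s(m(s(0), s(0), a))))))  →  m(s(s(a)), m(s(m(s(b), a, 0)), a, 0), s(m(s(b), b, s(s(m(s(0), s(0), a))))))   [R2 at 1.1]
3. m(s(s(a)), m(s(m(s(b), a, 0)), a, 0), s(m(s(b), b, s(s(m(s(0), s(0), a))))))  →  m(s(s(a)), m(s(b), a, 0), s(m(s(b), b, s(s(m(s(0), s(0), a))))))   [R3 at 2]
4. m(s(s(a)), m(s(b), a, 0), s(m(s(b), b, s(s(m(s(0), s(0), a))))))  →  m(s(s(a)), b, s(m(s(b), b, s(s(m(s(0), s(0), a))))))   [R3 at 2]
5. m(s(s(a)), b, s(m(s(b), b, s(s(m(s(0), s(0), a))))))  →  s(m(s(b), b, s(s(m(s(0), s(0), a)))))   [R4 at ε]
6. s(m(s(b), b, s(s(m(s(0), s(0), a)))))  →  s(s(s(m(s(0), s(0), a))))   [R4 at 1]
7. s(s(s(m(s(0), s(0), a))))  →  s(s(s(a)))   [R1 at 1.1.1]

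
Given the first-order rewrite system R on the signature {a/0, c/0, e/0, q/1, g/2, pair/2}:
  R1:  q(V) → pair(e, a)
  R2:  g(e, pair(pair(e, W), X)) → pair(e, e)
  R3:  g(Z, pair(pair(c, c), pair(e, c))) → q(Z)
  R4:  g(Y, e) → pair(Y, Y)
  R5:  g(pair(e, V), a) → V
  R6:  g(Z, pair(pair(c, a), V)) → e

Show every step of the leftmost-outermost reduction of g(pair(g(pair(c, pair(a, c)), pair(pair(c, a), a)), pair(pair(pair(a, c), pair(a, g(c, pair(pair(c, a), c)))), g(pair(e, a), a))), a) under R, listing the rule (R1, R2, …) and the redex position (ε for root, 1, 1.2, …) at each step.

1. g(pair(g(pair(c, pair(a, c)), pair(pair(c, a), a)), pair(pair(pair(a, c), pair(a, g(c, pair(pair(c, a), c)))), g(pair(e, a), a))), a)  →  g(pair(e, pair(pair(pair(a, c), pair(a, g(c, pair(pair(c, a), c)))), g(pair(e, a), a))), a)   [R6 at 1.1]
2. g(pair(e, pair(pair(pair(a, c), pair(a, g(c, pair(pair(c, a), c)))), g(pair(e, a), a))), a)  →  pair(pair(pair(a, c), pair(a, g(c, pair(pair(c, a), c)))), g(pair(e, a), a))   [R5 at ε]
3. pair(pair(pair(a, c), pair(a, g(c, pair(pair(c, a), c)))), g(pair(e, a), a))  →  pair(pair(pair(a, c), pair(a, e)), g(pair(e, a), a))   [R6 at 1.2.2]
4. pair(pair(pair(a, c), pair(a, e)), g(pair(e, a), a))  →  pair(pair(pair(a, c), pair(a, e)), a)   [R5 at 2]

pair(pair(pair(a, c), pair(a, e)), a)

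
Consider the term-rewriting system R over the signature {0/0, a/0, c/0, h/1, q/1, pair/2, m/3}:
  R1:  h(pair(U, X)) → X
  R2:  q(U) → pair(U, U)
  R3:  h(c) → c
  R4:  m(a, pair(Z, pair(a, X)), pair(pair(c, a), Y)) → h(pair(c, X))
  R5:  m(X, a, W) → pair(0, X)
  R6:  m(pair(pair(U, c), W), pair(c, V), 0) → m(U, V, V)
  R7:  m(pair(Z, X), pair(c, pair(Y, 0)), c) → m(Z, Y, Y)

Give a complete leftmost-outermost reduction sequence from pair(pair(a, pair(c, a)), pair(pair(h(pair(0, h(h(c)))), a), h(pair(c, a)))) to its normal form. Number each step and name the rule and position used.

pair(pair(a, pair(c, a)), pair(pair(c, a), a))

1. pair(pair(a, pair(c, a)), pair(pair(h(pair(0, h(h(c)))), a), h(pair(c, a))))  →  pair(pair(a, pair(c, a)), pair(pair(h(h(c)), a), h(pair(c, a))))   [R1 at 2.1.1]
2. pair(pair(a, pair(c, a)), pair(pair(h(h(c)), a), h(pair(c, a))))  →  pair(pair(a, pair(c, a)), pair(pair(h(c), a), h(pair(c, a))))   [R3 at 2.1.1.1]
3. pair(pair(a, pair(c, a)), pair(pair(h(c), a), h(pair(c, a))))  →  pair(pair(a, pair(c, a)), pair(pair(c, a), h(pair(c, a))))   [R3 at 2.1.1]
4. pair(pair(a, pair(c, a)), pair(pair(c, a), h(pair(c, a))))  →  pair(pair(a, pair(c, a)), pair(pair(c, a), a))   [R1 at 2.2]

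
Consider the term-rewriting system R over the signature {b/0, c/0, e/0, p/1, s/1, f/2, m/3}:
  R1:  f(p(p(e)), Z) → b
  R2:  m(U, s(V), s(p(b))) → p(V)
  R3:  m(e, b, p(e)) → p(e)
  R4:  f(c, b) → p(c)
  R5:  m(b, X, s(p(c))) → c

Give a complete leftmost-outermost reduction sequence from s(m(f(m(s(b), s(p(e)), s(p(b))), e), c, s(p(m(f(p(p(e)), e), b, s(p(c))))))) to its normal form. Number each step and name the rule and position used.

s(c)

1. s(m(f(m(s(b), s(p(e)), s(p(b))), e), c, s(p(m(f(p(p(e)), e), b, s(p(c)))))))  →  s(m(f(p(p(e)), e), c, s(p(m(f(p(p(e)), e), b, s(p(c)))))))   [R2 at 1.1.1]
2. s(m(f(p(p(e)), e), c, s(p(m(f(p(p(e)), e), b, s(p(c)))))))  →  s(m(b, c, s(p(m(f(p(p(e)), e), b, s(p(c)))))))   [R1 at 1.1]
3. s(m(b, c, s(p(m(f(p(p(e)), e), b, s(p(c)))))))  →  s(m(b, c, s(p(m(b, b, s(p(c)))))))   [R1 at 1.3.1.1.1]
4. s(m(b, c, s(p(m(b, b, s(p(c)))))))  →  s(m(b, c, s(p(c))))   [R5 at 1.3.1.1]
5. s(m(b, c, s(p(c))))  →  s(c)   [R5 at 1]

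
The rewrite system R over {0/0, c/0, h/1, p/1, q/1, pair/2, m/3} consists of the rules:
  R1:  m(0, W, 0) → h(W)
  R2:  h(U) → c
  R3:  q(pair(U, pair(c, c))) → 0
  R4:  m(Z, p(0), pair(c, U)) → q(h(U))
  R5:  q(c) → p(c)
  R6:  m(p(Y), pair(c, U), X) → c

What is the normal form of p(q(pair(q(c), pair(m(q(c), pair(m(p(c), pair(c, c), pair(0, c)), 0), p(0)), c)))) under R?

1. p(q(pair(q(c), pair(m(q(c), pair(m(p(c), pair(c, c), pair(0, c)), 0), p(0)), c))))  →  p(q(pair(p(c), pair(m(q(c), pair(m(p(c), pair(c, c), pair(0, c)), 0), p(0)), c))))   [R5 at 1.1.1]
2. p(q(pair(p(c), pair(m(q(c), pair(m(p(c), pair(c, c), pair(0, c)), 0), p(0)), c))))  →  p(q(pair(p(c), pair(m(p(c), pair(m(p(c), pair(c, c), pair(0, c)), 0), p(0)), c))))   [R5 at 1.1.2.1.1]
3. p(q(pair(p(c), pair(m(p(c), pair(m(p(c), pair(c, c), pair(0, c)), 0), p(0)), c))))  →  p(q(pair(p(c), pair(m(p(c), pair(c, 0), p(0)), c))))   [R6 at 1.1.2.1.2.1]
4. p(q(pair(p(c), pair(m(p(c), pair(c, 0), p(0)), c))))  →  p(q(pair(p(c), pair(c, c))))   [R6 at 1.1.2.1]
5. p(q(pair(p(c), pair(c, c))))  →  p(0)   [R3 at 1]

p(0)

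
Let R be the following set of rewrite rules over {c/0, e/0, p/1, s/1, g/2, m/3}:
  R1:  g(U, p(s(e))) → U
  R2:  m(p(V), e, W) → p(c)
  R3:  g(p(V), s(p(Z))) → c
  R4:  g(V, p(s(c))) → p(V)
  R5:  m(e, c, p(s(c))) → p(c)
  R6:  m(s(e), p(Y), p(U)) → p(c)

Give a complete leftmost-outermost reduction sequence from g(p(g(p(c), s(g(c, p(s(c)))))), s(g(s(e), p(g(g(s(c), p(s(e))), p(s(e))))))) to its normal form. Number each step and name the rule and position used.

c

1. g(p(g(p(c), s(g(c, p(s(c)))))), s(g(s(e), p(g(g(s(c), p(s(e))), p(s(e)))))))  →  g(p(g(p(c), s(p(c)))), s(g(s(e), p(g(g(s(c), p(s(e))), p(s(e)))))))   [R4 at 1.1.2.1]
2. g(p(g(p(c), s(p(c)))), s(g(s(e), p(g(g(s(c), p(s(e))), p(s(e)))))))  →  g(p(c), s(g(s(e), p(g(g(s(c), p(s(e))), p(s(e)))))))   [R3 at 1.1]
3. g(p(c), s(g(s(e), p(g(g(s(c), p(s(e))), p(s(e)))))))  →  g(p(c), s(g(s(e), p(g(s(c), p(s(e)))))))   [R1 at 2.1.2.1]
4. g(p(c), s(g(s(e), p(g(s(c), p(s(e)))))))  →  g(p(c), s(g(s(e), p(s(c)))))   [R1 at 2.1.2.1]
5. g(p(c), s(g(s(e), p(s(c)))))  →  g(p(c), s(p(s(e))))   [R4 at 2.1]
6. g(p(c), s(p(s(e))))  →  c   [R3 at ε]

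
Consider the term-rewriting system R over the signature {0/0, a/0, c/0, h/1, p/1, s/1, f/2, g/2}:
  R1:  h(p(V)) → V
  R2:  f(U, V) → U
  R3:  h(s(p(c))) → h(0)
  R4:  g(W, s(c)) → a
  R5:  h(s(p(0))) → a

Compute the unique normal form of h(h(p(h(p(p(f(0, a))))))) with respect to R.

0

1. h(h(p(h(p(p(f(0, a)))))))  →  h(h(p(p(f(0, a)))))   [R1 at 1]
2. h(h(p(p(f(0, a)))))  →  h(p(f(0, a)))   [R1 at 1]
3. h(p(f(0, a)))  →  f(0, a)   [R1 at ε]
4. f(0, a)  →  0   [R2 at ε]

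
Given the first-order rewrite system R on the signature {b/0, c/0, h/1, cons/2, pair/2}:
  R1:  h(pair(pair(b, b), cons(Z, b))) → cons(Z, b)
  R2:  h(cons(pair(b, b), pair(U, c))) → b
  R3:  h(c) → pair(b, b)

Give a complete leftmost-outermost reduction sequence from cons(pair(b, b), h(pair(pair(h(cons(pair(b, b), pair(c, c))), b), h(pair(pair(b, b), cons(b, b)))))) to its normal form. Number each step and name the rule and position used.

cons(pair(b, b), cons(b, b))

1. cons(pair(b, b), h(pair(pair(h(cons(pair(b, b), pair(c, c))), b), h(pair(pair(b, b), cons(b, b))))))  →  cons(pair(b, b), h(pair(pair(b, b), h(pair(pair(b, b), cons(b, b))))))   [R2 at 2.1.1.1]
2. cons(pair(b, b), h(pair(pair(b, b), h(pair(pair(b, b), cons(b, b))))))  →  cons(pair(b, b), h(pair(pair(b, b), cons(b, b))))   [R1 at 2.1.2]
3. cons(pair(b, b), h(pair(pair(b, b), cons(b, b))))  →  cons(pair(b, b), cons(b, b))   [R1 at 2]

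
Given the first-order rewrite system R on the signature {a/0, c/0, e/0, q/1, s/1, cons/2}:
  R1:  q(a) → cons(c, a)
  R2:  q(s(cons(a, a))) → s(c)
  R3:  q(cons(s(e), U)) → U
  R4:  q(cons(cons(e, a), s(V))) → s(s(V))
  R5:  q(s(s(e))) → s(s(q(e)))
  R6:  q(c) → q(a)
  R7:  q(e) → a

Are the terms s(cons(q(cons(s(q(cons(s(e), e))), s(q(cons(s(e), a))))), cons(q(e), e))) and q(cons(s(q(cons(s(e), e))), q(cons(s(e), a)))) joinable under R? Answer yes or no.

no — NF(t₁) = s(cons(s(a), cons(a, e))), NF(t₂) = a

Reduce t₁ = s(cons(q(cons(s(q(cons(s(e), e))), s(q(cons(s(e), a))))), cons(q(e), e))):
1. s(cons(q(cons(s(q(cons(s(e), e))), s(q(cons(s(e), a))))), cons(q(e), e)))  →  s(cons(q(cons(s(e), s(q(cons(s(e), a))))), cons(q(e), e)))   [R3 at 1.1.1.1.1]
2. s(cons(q(cons(s(e), s(q(cons(s(e), a))))), cons(q(e), e)))  →  s(cons(s(q(cons(s(e), a))), cons(q(e), e)))   [R3 at 1.1]
3. s(cons(s(q(cons(s(e), a))), cons(q(e), e)))  →  s(cons(s(a), cons(q(e), e)))   [R3 at 1.1.1]
4. s(cons(s(a), cons(q(e), e)))  →  s(cons(s(a), cons(a, e)))   [R7 at 1.2.1]

Reduce t₂ = q(cons(s(q(cons(s(e), e))), q(cons(s(e), a)))):
1. q(cons(s(q(cons(s(e), e))), q(cons(s(e), a))))  →  q(cons(s(e), q(cons(s(e), a))))   [R3 at 1.1.1]
2. q(cons(s(e), q(cons(s(e), a))))  →  q(cons(s(e), a))   [R3 at ε]
3. q(cons(s(e), a))  →  a   [R3 at ε]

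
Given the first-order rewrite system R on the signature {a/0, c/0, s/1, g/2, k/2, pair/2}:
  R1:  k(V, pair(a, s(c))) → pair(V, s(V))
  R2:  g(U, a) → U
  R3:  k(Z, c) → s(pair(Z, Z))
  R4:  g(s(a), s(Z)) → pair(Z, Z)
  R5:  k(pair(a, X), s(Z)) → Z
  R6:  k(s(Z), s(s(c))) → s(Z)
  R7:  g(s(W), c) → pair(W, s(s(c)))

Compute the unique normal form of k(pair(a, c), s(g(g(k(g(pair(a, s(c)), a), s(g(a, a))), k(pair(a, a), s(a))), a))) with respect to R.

a

1. k(pair(a, c), s(g(g(k(g(pair(a, s(c)), a), s(g(a, a))), k(pair(a, a), s(a))), a)))  →  g(g(k(g(pair(a, s(c)), a), s(g(a, a))), k(pair(a, a), s(a))), a)   [R5 at ε]
2. g(g(k(g(pair(a, s(c)), a), s(g(a, a))), k(pair(a, a), s(a))), a)  →  g(k(g(pair(a, s(c)), a), s(g(a, a))), k(pair(a, a), s(a)))   [R2 at ε]
3. g(k(g(pair(a, s(c)), a), s(g(a, a))), k(pair(a, a), s(a)))  →  g(k(pair(a, s(c)), s(g(a, a))), k(pair(a, a), s(a)))   [R2 at 1.1]
4. g(k(pair(a, s(c)), s(g(a, a))), k(pair(a, a), s(a)))  →  g(g(a, a), k(pair(a, a), s(a)))   [R5 at 1]
5. g(g(a, a), k(pair(a, a), s(a)))  →  g(a, k(pair(a, a), s(a)))   [R2 at 1]
6. g(a, k(pair(a, a), s(a)))  →  g(a, a)   [R5 at 2]
7. g(a, a)  →  a   [R2 at ε]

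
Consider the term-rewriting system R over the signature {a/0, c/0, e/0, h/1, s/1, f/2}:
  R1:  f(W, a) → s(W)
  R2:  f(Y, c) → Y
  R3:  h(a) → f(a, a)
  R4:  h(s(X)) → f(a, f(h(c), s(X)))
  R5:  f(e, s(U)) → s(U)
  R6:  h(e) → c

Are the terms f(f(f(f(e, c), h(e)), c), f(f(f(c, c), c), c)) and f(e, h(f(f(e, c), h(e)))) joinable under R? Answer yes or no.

yes — NF(t₁) = e, NF(t₂) = e

Reduce t₁ = f(f(f(f(e, c), h(e)), c), f(f(f(c, c), c), c)):
1. f(f(f(f(e, c), h(e)), c), f(f(f(c, c), c), c))  →  f(f(f(e, c), h(e)), f(f(f(c, c), c), c))   [R2 at 1]
2. f(f(f(e, c), h(e)), f(f(f(c, c), c), c))  →  f(f(e, h(e)), f(f(f(c, c), c), c))   [R2 at 1.1]
3. f(f(e, h(e)), f(f(f(c, c), c), c))  →  f(f(e, c), f(f(f(c, c), c), c))   [R6 at 1.2]
4. f(f(e, c), f(f(f(c, c), c), c))  →  f(e, f(f(f(c, c), c), c))   [R2 at 1]
5. f(e, f(f(f(c, c), c), c))  →  f(e, f(f(c, c), c))   [R2 at 2]
6. f(e, f(f(c, c), c))  →  f(e, f(c, c))   [R2 at 2]
7. f(e, f(c, c))  →  f(e, c)   [R2 at 2]
8. f(e, c)  →  e   [R2 at ε]

Reduce t₂ = f(e, h(f(f(e, c), h(e)))):
1. f(e, h(f(f(e, c), h(e))))  →  f(e, h(f(e, h(e))))   [R2 at 2.1.1]
2. f(e, h(f(e, h(e))))  →  f(e, h(f(e, c)))   [R6 at 2.1.2]
3. f(e, h(f(e, c)))  →  f(e, h(e))   [R2 at 2.1]
4. f(e, h(e))  →  f(e, c)   [R6 at 2]
5. f(e, c)  →  e   [R2 at ε]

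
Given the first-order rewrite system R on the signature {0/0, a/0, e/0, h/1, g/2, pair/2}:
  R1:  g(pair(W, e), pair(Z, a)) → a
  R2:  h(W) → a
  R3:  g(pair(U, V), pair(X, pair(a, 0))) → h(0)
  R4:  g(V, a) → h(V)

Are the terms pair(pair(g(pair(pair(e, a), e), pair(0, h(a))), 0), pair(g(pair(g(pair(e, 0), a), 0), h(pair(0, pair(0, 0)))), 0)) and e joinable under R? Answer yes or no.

no — NF(t₁) = pair(pair(a, 0), pair(a, 0)), NF(t₂) = e

Reduce t₁ = pair(pair(g(pair(pair(e, a), e), pair(0, h(a))), 0), pair(g(pair(g(pair(e, 0), a), 0), h(pair(0, pair(0, 0)))), 0)):
1. pair(pair(g(pair(pair(e, a), e), pair(0, h(a))), 0), pair(g(pair(g(pair(e, 0), a), 0), h(pair(0, pair(0, 0)))), 0))  →  pair(pair(g(pair(pair(e, a), e), pair(0, a)), 0), pair(g(pair(g(pair(e, 0), a), 0), h(pair(0, pair(0, 0)))), 0))   [R2 at 1.1.2.2]
2. pair(pair(g(pair(pair(e, a), e), pair(0, a)), 0), pair(g(pair(g(pair(e, 0), a), 0), h(pair(0, pair(0, 0)))), 0))  →  pair(pair(a, 0), pair(g(pair(g(pair(e, 0), a), 0), h(pair(0, pair(0, 0)))), 0))   [R1 at 1.1]
3. pair(pair(a, 0), pair(g(pair(g(pair(e, 0), a), 0), h(pair(0, pair(0, 0)))), 0))  →  pair(pair(a, 0), pair(g(pair(h(pair(e, 0)), 0), h(pair(0, pair(0, 0)))), 0))   [R4 at 2.1.1.1]
4. pair(pair(a, 0), pair(g(pair(h(pair(e, 0)), 0), h(pair(0, pair(0, 0)))), 0))  →  pair(pair(a, 0), pair(g(pair(a, 0), h(pair(0, pair(0, 0)))), 0))   [R2 at 2.1.1.1]
5. pair(pair(a, 0), pair(g(pair(a, 0), h(pair(0, pair(0, 0)))), 0))  →  pair(pair(a, 0), pair(g(pair(a, 0), a), 0))   [R2 at 2.1.2]
6. pair(pair(a, 0), pair(g(pair(a, 0), a), 0))  →  pair(pair(a, 0), pair(h(pair(a, 0)), 0))   [R4 at 2.1]
7. pair(pair(a, 0), pair(h(pair(a, 0)), 0))  →  pair(pair(a, 0), pair(a, 0))   [R2 at 2.1]

Reduce t₂ = e:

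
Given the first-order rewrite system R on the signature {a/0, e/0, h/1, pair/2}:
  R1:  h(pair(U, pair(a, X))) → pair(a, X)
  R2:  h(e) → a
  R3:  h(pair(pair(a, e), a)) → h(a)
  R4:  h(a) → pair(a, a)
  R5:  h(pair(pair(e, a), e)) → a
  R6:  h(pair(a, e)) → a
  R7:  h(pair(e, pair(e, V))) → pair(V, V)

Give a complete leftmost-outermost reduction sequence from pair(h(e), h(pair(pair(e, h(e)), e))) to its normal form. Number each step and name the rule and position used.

pair(a, a)

1. pair(h(e), h(pair(pair(e, h(e)), e)))  →  pair(a, h(pair(pair(e, h(e)), e)))   [R2 at 1]
2. pair(a, h(pair(pair(e, h(e)), e)))  →  pair(a, h(pair(pair(e, a), e)))   [R2 at 2.1.1.2]
3. pair(a, h(pair(pair(e, a), e)))  →  pair(a, a)   [R5 at 2]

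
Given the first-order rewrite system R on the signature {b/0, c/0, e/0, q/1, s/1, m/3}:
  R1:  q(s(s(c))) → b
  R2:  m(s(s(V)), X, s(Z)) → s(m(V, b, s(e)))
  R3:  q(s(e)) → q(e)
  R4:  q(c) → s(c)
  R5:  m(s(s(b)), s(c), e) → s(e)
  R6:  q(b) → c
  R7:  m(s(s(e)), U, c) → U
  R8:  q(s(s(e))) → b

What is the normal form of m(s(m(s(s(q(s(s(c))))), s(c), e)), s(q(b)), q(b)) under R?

s(c)

1. m(s(m(s(s(q(s(s(c))))), s(c), e)), s(q(b)), q(b))  →  m(s(m(s(s(b)), s(c), e)), s(q(b)), q(b))   [R1 at 1.1.1.1.1]
2. m(s(m(s(s(b)), s(c), e)), s(q(b)), q(b))  →  m(s(s(e)), s(q(b)), q(b))   [R5 at 1.1]
3. m(s(s(e)), s(q(b)), q(b))  →  m(s(s(e)), s(c), q(b))   [R6 at 2.1]
4. m(s(s(e)), s(c), q(b))  →  m(s(s(e)), s(c), c)   [R6 at 3]
5. m(s(s(e)), s(c), c)  →  s(c)   [R7 at ε]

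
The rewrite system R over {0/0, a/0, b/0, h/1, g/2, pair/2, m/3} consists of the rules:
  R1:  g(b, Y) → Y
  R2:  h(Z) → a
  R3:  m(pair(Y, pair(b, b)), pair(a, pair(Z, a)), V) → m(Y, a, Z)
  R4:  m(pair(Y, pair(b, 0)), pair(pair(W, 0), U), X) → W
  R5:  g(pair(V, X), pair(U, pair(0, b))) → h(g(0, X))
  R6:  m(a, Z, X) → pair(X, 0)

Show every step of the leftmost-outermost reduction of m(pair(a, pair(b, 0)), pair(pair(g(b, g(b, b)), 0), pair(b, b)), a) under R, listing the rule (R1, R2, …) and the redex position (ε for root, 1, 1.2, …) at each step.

b

1. m(pair(a, pair(b, 0)), pair(pair(g(b, g(b, b)), 0), pair(b, b)), a)  →  g(b, g(b, b))   [R4 at ε]
2. g(b, g(b, b))  →  g(b, b)   [R1 at ε]
3. g(b, b)  →  b   [R1 at ε]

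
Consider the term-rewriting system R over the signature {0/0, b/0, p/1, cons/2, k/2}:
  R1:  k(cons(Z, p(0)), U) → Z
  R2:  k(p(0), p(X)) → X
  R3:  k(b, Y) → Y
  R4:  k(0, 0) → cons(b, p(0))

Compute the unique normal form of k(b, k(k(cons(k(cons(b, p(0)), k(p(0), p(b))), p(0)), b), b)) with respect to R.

b

1. k(b, k(k(cons(k(cons(b, p(0)), k(p(0), p(b))), p(0)), b), b))  →  k(k(cons(k(cons(b, p(0)), k(p(0), p(b))), p(0)), b), b)   [R3 at ε]
2. k(k(cons(k(cons(b, p(0)), k(p(0), p(b))), p(0)), b), b)  →  k(k(cons(b, p(0)), k(p(0), p(b))), b)   [R1 at 1]
3. k(k(cons(b, p(0)), k(p(0), p(b))), b)  →  k(b, b)   [R1 at 1]
4. k(b, b)  →  b   [R3 at ε]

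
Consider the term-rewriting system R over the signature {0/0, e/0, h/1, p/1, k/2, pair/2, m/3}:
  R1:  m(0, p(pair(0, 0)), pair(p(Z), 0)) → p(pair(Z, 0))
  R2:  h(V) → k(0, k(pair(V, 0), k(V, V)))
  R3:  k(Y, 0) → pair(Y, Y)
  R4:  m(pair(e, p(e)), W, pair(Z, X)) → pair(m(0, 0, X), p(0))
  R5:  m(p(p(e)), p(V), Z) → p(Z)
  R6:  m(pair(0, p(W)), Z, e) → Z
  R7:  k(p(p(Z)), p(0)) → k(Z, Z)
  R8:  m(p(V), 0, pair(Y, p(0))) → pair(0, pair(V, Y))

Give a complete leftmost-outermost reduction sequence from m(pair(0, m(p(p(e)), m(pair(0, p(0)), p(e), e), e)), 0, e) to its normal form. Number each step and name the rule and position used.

0

1. m(pair(0, m(p(p(e)), m(pair(0, p(0)), p(e), e), e)), 0, e)  →  m(pair(0, m(p(p(e)), p(e), e)), 0, e)   [R6 at 1.2.2]
2. m(pair(0, m(p(p(e)), p(e), e)), 0, e)  →  m(pair(0, p(e)), 0, e)   [R5 at 1.2]
3. m(pair(0, p(e)), 0, e)  →  0   [R6 at ε]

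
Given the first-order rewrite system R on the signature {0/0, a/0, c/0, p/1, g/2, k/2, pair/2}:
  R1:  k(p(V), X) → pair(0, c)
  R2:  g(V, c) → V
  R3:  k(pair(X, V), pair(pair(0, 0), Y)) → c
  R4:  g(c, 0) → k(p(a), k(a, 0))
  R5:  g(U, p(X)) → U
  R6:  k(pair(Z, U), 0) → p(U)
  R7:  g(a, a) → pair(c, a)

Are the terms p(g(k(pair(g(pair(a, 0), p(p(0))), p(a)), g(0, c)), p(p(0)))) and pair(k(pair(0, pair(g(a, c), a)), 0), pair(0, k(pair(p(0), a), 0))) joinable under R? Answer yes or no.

Reduce t₁ = p(g(k(pair(g(pair(a, 0), p(p(0))), p(a)), g(0, c)), p(p(0)))):
1. p(g(k(pair(g(pair(a, 0), p(p(0))), p(a)), g(0, c)), p(p(0))))  →  p(k(pair(g(pair(a, 0), p(p(0))), p(a)), g(0, c)))   [R5 at 1]
2. p(k(pair(g(pair(a, 0), p(p(0))), p(a)), g(0, c)))  →  p(k(pair(pair(a, 0), p(a)), g(0, c)))   [R5 at 1.1.1]
3. p(k(pair(pair(a, 0), p(a)), g(0, c)))  →  p(k(pair(pair(a, 0), p(a)), 0))   [R2 at 1.2]
4. p(k(pair(pair(a, 0), p(a)), 0))  →  p(p(p(a)))   [R6 at 1]

Reduce t₂ = pair(k(pair(0, pair(g(a, c), a)), 0), pair(0, k(pair(p(0), a), 0))):
1. pair(k(pair(0, pair(g(a, c), a)), 0), pair(0, k(pair(p(0), a), 0)))  →  pair(p(pair(g(a, c), a)), pair(0, k(pair(p(0), a), 0)))   [R6 at 1]
2. pair(p(pair(g(a, c), a)), pair(0, k(pair(p(0), a), 0)))  →  pair(p(pair(a, a)), pair(0, k(pair(p(0), a), 0)))   [R2 at 1.1.1]
3. pair(p(pair(a, a)), pair(0, k(pair(p(0), a), 0)))  →  pair(p(pair(a, a)), pair(0, p(a)))   [R6 at 2.2]

no — NF(t₁) = p(p(p(a))), NF(t₂) = pair(p(pair(a, a)), pair(0, p(a)))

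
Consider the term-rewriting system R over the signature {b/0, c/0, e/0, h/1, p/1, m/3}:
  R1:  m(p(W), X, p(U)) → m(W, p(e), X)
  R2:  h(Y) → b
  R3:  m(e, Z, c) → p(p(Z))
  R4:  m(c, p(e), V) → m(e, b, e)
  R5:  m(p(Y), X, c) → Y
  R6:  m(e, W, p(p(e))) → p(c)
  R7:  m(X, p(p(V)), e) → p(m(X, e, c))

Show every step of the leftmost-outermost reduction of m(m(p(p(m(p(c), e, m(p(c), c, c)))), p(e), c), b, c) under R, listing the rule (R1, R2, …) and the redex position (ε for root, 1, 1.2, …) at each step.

1. m(m(p(p(m(p(c), e, m(p(c), c, c)))), p(e), c), b, c)  →  m(p(m(p(c), e, m(p(c), c, c))), b, c)   [R5 at 1]
2. m(p(m(p(c), e, m(p(c), c, c))), b, c)  →  m(p(c), e, m(p(c), c, c))   [R5 at ε]
3. m(p(c), e, m(p(c), c, c))  →  m(p(c), e, c)   [R5 at 3]
4. m(p(c), e, c)  →  c   [R5 at ε]

c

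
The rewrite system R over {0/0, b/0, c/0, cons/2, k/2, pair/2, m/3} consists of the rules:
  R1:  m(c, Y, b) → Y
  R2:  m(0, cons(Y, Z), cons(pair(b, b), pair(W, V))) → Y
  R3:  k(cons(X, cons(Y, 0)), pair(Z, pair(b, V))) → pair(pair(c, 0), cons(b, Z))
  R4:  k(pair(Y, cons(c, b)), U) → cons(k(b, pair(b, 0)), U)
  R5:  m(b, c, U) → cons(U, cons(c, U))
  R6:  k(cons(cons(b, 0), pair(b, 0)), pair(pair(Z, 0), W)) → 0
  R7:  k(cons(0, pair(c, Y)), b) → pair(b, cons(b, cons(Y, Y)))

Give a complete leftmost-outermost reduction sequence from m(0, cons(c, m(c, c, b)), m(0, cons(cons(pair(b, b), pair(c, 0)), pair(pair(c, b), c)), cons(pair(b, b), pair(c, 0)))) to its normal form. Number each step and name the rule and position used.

1. m(0, cons(c, m(c, c, b)), m(0, cons(cons(pair(b, b), pair(c, 0)), pair(pair(c, b), c)), cons(pair(b, b), pair(c, 0))))  →  m(0, cons(c, c), m(0, cons(cons(pair(b, b), pair(c, 0)), pair(pair(c, b), c)), cons(pair(b, b), pair(c, 0))))   [R1 at 2.2]
2. m(0, cons(c, c), m(0, cons(cons(pair(b, b), pair(c, 0)), pair(pair(c, b), c)), cons(pair(b, b), pair(c, 0))))  →  m(0, cons(c, c), cons(pair(b, b), pair(c, 0)))   [R2 at 3]
3. m(0, cons(c, c), cons(pair(b, b), pair(c, 0)))  →  c   [R2 at ε]

c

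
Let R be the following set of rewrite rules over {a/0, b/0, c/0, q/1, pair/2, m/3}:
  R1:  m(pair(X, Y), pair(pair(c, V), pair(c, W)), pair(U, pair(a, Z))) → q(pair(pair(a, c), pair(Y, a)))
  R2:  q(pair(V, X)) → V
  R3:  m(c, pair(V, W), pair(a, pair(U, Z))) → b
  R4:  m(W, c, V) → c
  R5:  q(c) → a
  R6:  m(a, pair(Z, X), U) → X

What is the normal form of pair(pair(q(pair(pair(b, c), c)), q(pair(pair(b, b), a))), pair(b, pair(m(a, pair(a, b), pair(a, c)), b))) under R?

pair(pair(pair(b, c), pair(b, b)), pair(b, pair(b, b)))

1. pair(pair(q(pair(pair(b, c), c)), q(pair(pair(b, b), a))), pair(b, pair(m(a, pair(a, b), pair(a, c)), b)))  →  pair(pair(pair(b, c), q(pair(pair(b, b), a))), pair(b, pair(m(a, pair(a, b), pair(a, c)), b)))   [R2 at 1.1]
2. pair(pair(pair(b, c), q(pair(pair(b, b), a))), pair(b, pair(m(a, pair(a, b), pair(a, c)), b)))  →  pair(pair(pair(b, c), pair(b, b)), pair(b, pair(m(a, pair(a, b), pair(a, c)), b)))   [R2 at 1.2]
3. pair(pair(pair(b, c), pair(b, b)), pair(b, pair(m(a, pair(a, b), pair(a, c)), b)))  →  pair(pair(pair(b, c), pair(b, b)), pair(b, pair(b, b)))   [R6 at 2.2.1]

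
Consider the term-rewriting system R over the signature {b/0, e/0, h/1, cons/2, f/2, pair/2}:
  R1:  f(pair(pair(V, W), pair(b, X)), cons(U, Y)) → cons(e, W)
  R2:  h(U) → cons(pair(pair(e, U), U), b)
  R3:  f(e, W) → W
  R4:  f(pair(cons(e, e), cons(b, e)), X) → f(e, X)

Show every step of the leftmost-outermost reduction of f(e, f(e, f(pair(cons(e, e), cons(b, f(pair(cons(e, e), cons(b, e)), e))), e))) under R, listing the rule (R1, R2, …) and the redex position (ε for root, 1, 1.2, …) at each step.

e

1. f(e, f(e, f(pair(cons(e, e), cons(b, f(pair(cons(e, e), cons(b, e)), e))), e)))  →  f(e, f(pair(cons(e, e), cons(b, f(pair(cons(e, e), cons(b, e)), e))), e))   [R3 at ε]
2. f(e, f(pair(cons(e, e), cons(b, f(pair(cons(e, e), cons(b, e)), e))), e))  →  f(pair(cons(e, e), cons(b, f(pair(cons(e, e), cons(b, e)), e))), e)   [R3 at ε]
3. f(pair(cons(e, e), cons(b, f(pair(cons(e, e), cons(b, e)), e))), e)  →  f(pair(cons(e, e), cons(b, f(e, e))), e)   [R4 at 1.2.2]
4. f(pair(cons(e, e), cons(b, f(e, e))), e)  →  f(pair(cons(e, e), cons(b, e)), e)   [R3 at 1.2.2]
5. f(pair(cons(e, e), cons(b, e)), e)  →  f(e, e)   [R4 at ε]
6. f(e, e)  →  e   [R3 at ε]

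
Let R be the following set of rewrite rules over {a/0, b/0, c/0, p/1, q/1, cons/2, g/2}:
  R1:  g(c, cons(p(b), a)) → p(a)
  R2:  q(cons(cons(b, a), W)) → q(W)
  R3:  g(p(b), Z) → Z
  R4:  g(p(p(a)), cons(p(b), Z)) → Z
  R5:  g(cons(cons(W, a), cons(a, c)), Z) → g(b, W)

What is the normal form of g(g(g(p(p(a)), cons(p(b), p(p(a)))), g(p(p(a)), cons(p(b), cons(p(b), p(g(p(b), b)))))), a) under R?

a

1. g(g(g(p(p(a)), cons(p(b), p(p(a)))), g(p(p(a)), cons(p(b), cons(p(b), p(g(p(b), b)))))), a)  →  g(g(p(p(a)), g(p(p(a)), cons(p(b), cons(p(b), p(g(p(b), b)))))), a)   [R4 at 1.1]
2. g(g(p(p(a)), g(p(p(a)), cons(p(b), cons(p(b), p(g(p(b), b)))))), a)  →  g(g(p(p(a)), cons(p(b), p(g(p(b), b)))), a)   [R4 at 1.2]
3. g(g(p(p(a)), cons(p(b), p(g(p(b), b)))), a)  →  g(p(g(p(b), b)), a)   [R4 at 1]
4. g(p(g(p(b), b)), a)  →  g(p(b), a)   [R3 at 1.1]
5. g(p(b), a)  →  a   [R3 at ε]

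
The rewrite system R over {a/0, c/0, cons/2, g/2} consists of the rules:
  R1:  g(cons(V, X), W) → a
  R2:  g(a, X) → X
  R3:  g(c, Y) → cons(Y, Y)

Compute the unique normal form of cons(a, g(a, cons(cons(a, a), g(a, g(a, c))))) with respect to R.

cons(a, cons(cons(a, a), c))

1. cons(a, g(a, cons(cons(a, a), g(a, g(a, c)))))  →  cons(a, cons(cons(a, a), g(a, g(a, c))))   [R2 at 2]
2. cons(a, cons(cons(a, a), g(a, g(a, c))))  →  cons(a, cons(cons(a, a), g(a, c)))   [R2 at 2.2]
3. cons(a, cons(cons(a, a), g(a, c)))  →  cons(a, cons(cons(a, a), c))   [R2 at 2.2]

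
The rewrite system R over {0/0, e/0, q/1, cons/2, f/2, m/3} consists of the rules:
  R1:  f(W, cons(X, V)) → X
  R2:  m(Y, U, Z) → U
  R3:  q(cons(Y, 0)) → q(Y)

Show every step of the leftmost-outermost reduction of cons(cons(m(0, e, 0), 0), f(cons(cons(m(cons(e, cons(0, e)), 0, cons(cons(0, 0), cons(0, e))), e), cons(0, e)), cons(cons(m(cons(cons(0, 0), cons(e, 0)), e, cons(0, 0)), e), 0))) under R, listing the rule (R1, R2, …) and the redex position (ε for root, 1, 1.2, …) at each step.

cons(cons(e, 0), cons(e, e))

1. cons(cons(m(0, e, 0), 0), f(cons(cons(m(cons(e, cons(0, e)), 0, cons(cons(0, 0), cons(0, e))), e), cons(0, e)), cons(cons(m(cons(cons(0, 0), cons(e, 0)), e, cons(0, 0)), e), 0)))  →  cons(cons(e, 0), f(cons(cons(m(cons(e, cons(0, e)), 0, cons(cons(0, 0), cons(0, e))), e), cons(0, e)), cons(cons(m(cons(cons(0, 0), cons(e, 0)), e, cons(0, 0)), e), 0)))   [R2 at 1.1]
2. cons(cons(e, 0), f(cons(cons(m(cons(e, cons(0, e)), 0, cons(cons(0, 0), cons(0, e))), e), cons(0, e)), cons(cons(m(cons(cons(0, 0), cons(e, 0)), e, cons(0, 0)), e), 0)))  →  cons(cons(e, 0), cons(m(cons(cons(0, 0), cons(e, 0)), e, cons(0, 0)), e))   [R1 at 2]
3. cons(cons(e, 0), cons(m(cons(cons(0, 0), cons(e, 0)), e, cons(0, 0)), e))  →  cons(cons(e, 0), cons(e, e))   [R2 at 2.1]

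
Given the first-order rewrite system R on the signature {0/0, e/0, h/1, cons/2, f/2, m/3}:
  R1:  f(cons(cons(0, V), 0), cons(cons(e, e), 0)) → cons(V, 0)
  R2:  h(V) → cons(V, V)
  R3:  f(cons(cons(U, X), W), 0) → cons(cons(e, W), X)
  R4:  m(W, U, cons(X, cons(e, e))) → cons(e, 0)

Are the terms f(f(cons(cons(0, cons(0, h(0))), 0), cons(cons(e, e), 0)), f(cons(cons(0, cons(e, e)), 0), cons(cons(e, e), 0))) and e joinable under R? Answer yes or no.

Reduce t₁ = f(f(cons(cons(0, cons(0, h(0))), 0), cons(cons(e, e), 0)), f(cons(cons(0, cons(e, e)), 0), cons(cons(e, e), 0))):
1. f(f(cons(cons(0, cons(0, h(0))), 0), cons(cons(e, e), 0)), f(cons(cons(0, cons(e, e)), 0), cons(cons(e, e), 0)))  →  f(cons(cons(0, h(0)), 0), f(cons(cons(0, cons(e, e)), 0), cons(cons(e, e), 0)))   [R1 at 1]
2. f(cons(cons(0, h(0)), 0), f(cons(cons(0, cons(e, e)), 0), cons(cons(e, e), 0)))  →  f(cons(cons(0, cons(0, 0)), 0), f(cons(cons(0, cons(e, e)), 0), cons(cons(e, e), 0)))   [R2 at 1.1.2]
3. f(cons(cons(0, cons(0, 0)), 0), f(cons(cons(0, cons(e, e)), 0), cons(cons(e, e), 0)))  →  f(cons(cons(0, cons(0, 0)), 0), cons(cons(e, e), 0))   [R1 at 2]
4. f(cons(cons(0, cons(0, 0)), 0), cons(cons(e, e), 0))  →  cons(cons(0, 0), 0)   [R1 at ε]

Reduce t₂ = e:

no — NF(t₁) = cons(cons(0, 0), 0), NF(t₂) = e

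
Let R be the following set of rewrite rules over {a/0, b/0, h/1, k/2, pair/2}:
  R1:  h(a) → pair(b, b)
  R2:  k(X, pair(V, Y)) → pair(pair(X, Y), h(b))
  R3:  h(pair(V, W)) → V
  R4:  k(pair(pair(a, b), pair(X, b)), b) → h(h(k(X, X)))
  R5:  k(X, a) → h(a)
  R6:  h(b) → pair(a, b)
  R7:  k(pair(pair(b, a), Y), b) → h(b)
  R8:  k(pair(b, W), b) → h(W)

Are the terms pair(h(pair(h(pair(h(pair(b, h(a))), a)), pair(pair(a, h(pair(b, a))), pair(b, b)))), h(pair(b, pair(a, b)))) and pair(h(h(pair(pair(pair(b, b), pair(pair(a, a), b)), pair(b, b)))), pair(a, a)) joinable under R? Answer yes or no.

Reduce t₁ = pair(h(pair(h(pair(h(pair(b, h(a))), a)), pair(pair(a, h(pair(b, a))), pair(b, b)))), h(pair(b, pair(a, b)))):
1. pair(h(pair(h(pair(h(pair(b, h(a))), a)), pair(pair(a, h(pair(b, a))), pair(b, b)))), h(pair(b, pair(a, b))))  →  pair(h(pair(h(pair(b, h(a))), a)), h(pair(b, pair(a, b))))   [R3 at 1]
2. pair(h(pair(h(pair(b, h(a))), a)), h(pair(b, pair(a, b))))  →  pair(h(pair(b, h(a))), h(pair(b, pair(a, b))))   [R3 at 1]
3. pair(h(pair(b, h(a))), h(pair(b, pair(a, b))))  →  pair(b, h(pair(b, pair(a, b))))   [R3 at 1]
4. pair(b, h(pair(b, pair(a, b))))  →  pair(b, b)   [R3 at 2]

Reduce t₂ = pair(h(h(pair(pair(pair(b, b), pair(pair(a, a), b)), pair(b, b)))), pair(a, a)):
1. pair(h(h(pair(pair(pair(b, b), pair(pair(a, a), b)), pair(b, b)))), pair(a, a))  →  pair(h(pair(pair(b, b), pair(pair(a, a), b))), pair(a, a))   [R3 at 1.1]
2. pair(h(pair(pair(b, b), pair(pair(a, a), b))), pair(a, a))  →  pair(pair(b, b), pair(a, a))   [R3 at 1]

no — NF(t₁) = pair(b, b), NF(t₂) = pair(pair(b, b), pair(a, a))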